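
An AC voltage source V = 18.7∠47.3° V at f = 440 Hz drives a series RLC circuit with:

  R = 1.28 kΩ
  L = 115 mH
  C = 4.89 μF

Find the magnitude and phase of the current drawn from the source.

Step 1 — Angular frequency: ω = 2π·f = 2π·440 = 2765 rad/s.
Step 2 — Component impedances:
  R: Z = R = 1280 Ω
  L: Z = jωL = j·2765·0.115 = 0 + j317.9 Ω
  C: Z = 1/(jωC) = -j/(ω·C) = 0 - j73.97 Ω
Step 3 — Series combination: Z_total = R + L + C = 1280 + j244 Ω = 1303∠10.8° Ω.
Step 4 — Source phasor: V = 18.7∠47.3° V = 12.68 + j13.74 V.
Step 5 — Ohm's law: I = V / Z_total = (12.68 + j13.74) / (1280 + j244) = 0.01153 + j0.008538 A.
Step 6 — Convert to polar: |I| = 0.01435 A, ∠I = 36.5°.

I = 0.01435∠36.5° A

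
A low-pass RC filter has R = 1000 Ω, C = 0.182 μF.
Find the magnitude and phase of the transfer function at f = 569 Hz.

Step 1 — Angular frequency: ω = 2π·569 = 3575 rad/s.
Step 2 — Transfer function: H(jω) = 1/(1 + jωRC).
Step 3 — Denominator: 1 + jωRC = 1 + j·3575·1000·1.82e-07 = 1 + j0.6507.
Step 4 — H = 0.7026 - j0.4571.
Step 5 — Magnitude: |H| = 0.8382 (-1.5 dB); phase: φ = -33.1°.

|H| = 0.8382 (-1.5 dB), φ = -33.1°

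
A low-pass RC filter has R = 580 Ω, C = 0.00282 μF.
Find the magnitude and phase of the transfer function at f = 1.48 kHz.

Step 1 — Angular frequency: ω = 2π·1480 = 9299 rad/s.
Step 2 — Transfer function: H(jω) = 1/(1 + jωRC).
Step 3 — Denominator: 1 + jωRC = 1 + j·9299·580·2.82e-09 = 1 + j0.01521.
Step 4 — H = 0.9998 - j0.01521.
Step 5 — Magnitude: |H| = 0.9999 (-0.0 dB); phase: φ = -0.9°.

|H| = 0.9999 (-0.0 dB), φ = -0.9°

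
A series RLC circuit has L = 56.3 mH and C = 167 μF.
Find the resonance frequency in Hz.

Step 1 — Resonance condition Im(Z)=0 gives ω₀ = 1/√(LC).
Step 2 — ω₀ = 1/√(0.0563·0.000167) = 326.1 rad/s.
Step 3 — f₀ = ω₀/(2π) = 51.9 Hz.

f₀ = 51.9 Hz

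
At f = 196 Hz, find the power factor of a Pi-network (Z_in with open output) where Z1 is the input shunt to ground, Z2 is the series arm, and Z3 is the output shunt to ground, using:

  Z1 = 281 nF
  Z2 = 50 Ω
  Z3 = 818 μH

Step 1 — Angular frequency: ω = 2π·f = 2π·196 = 1232 rad/s.
Step 2 — Component impedances:
  Z1: Z = 1/(jωC) = -j/(ω·C) = 0 - j2890 Ω
  Z2: Z = R = 50 Ω
  Z3: Z = jωL = j·1232·0.000818 = 0 + j1.007 Ω
Step 3 — With open output, the series arm Z2 and the output shunt Z3 appear in series to ground: Z2 + Z3 = 50 + j1.007 Ω.
Step 4 — Parallel with input shunt Z1: Z_in = Z1 || (Z2 + Z3) = 50.02 + j0.1419 Ω = 50.02∠0.2° Ω.
Step 5 — Power factor: PF = cos(φ) = Re(Z)/|Z| = 50.02/50.02 = 1.
Step 6 — Type: Im(Z) = 0.1419 ⇒ lagging (phase φ = 0.2°).

PF = 1 (lagging, φ = 0.2°)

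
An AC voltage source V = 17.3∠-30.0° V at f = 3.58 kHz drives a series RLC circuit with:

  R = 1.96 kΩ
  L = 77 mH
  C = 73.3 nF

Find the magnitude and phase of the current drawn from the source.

Step 1 — Angular frequency: ω = 2π·f = 2π·3580 = 2.249e+04 rad/s.
Step 2 — Component impedances:
  R: Z = R = 1960 Ω
  L: Z = jωL = j·2.249e+04·0.077 = 0 + j1732 Ω
  C: Z = 1/(jωC) = -j/(ω·C) = 0 - j606.5 Ω
Step 3 — Series combination: Z_total = R + L + C = 1960 + j1126 Ω = 2260∠29.9° Ω.
Step 4 — Source phasor: V = 17.3∠-30.0° V = 14.98 - j8.65 V.
Step 5 — Ohm's law: I = V / Z_total = (14.98 - j8.65) / (1960 + j1126) = 0.003843 - j0.00662 A.
Step 6 — Convert to polar: |I| = 0.007654 A, ∠I = -59.9°.

I = 0.007654∠-59.9° A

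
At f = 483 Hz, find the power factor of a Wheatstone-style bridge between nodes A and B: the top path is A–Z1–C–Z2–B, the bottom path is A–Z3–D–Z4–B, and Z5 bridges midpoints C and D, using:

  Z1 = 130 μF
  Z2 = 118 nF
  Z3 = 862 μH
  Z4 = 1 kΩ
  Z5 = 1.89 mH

Step 1 — Angular frequency: ω = 2π·f = 2π·483 = 3035 rad/s.
Step 2 — Component impedances:
  Z1: Z = 1/(jωC) = -j/(ω·C) = 0 - j2.535 Ω
  Z2: Z = 1/(jωC) = -j/(ω·C) = 0 - j2792 Ω
  Z3: Z = jωL = j·3035·0.000862 = 0 + j2.616 Ω
  Z4: Z = R = 1000 Ω
  Z5: Z = jωL = j·3035·0.00189 = 0 + j5.736 Ω
Step 3 — Bridge requires nodal analysis (the Z5 bridge couples midpoints C and D, so the two paths cannot be reduced to a simple series/parallel combination). Setting node B to ground and injecting 1 A at node A, the 3-node admittance system at A, C, D solves to V_A = Z_AB = 888 - j316.6 Ω = 942.7∠-19.6° Ω.
Step 4 — Power factor: PF = cos(φ) = Re(Z)/|Z| = 887.97/942.71 = 0.9419.
Step 5 — Type: Im(Z) = -316.6 ⇒ leading (phase φ = -19.6°).

PF = 0.9419 (leading, φ = -19.6°)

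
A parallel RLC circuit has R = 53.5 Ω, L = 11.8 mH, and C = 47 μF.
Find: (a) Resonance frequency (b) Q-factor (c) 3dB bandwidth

Step 1 — Resonance: ω₀ = 1/√(LC) = 1/√(0.0118·4.7e-05) = 1343 rad/s.
Step 2 — f₀ = ω₀/(2π) = 213.7 Hz.
Step 3 — Parallel Q: Q = R/(ω₀L) = 53.5/(1343·0.0118) = 3.376.
Step 4 — Bandwidth: Δω = ω₀/Q = 397.7 rad/s; BW = Δω/(2π) = 63.29 Hz.

(a) f₀ = 213.7 Hz  (b) Q = 3.376  (c) BW = 63.29 Hz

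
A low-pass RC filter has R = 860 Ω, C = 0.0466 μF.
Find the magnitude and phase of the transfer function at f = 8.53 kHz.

Step 1 — Angular frequency: ω = 2π·8530 = 5.36e+04 rad/s.
Step 2 — Transfer function: H(jω) = 1/(1 + jωRC).
Step 3 — Denominator: 1 + jωRC = 1 + j·5.36e+04·860·4.66e-08 = 1 + j2.148.
Step 4 — H = 0.1781 - j0.3826.
Step 5 — Magnitude: |H| = 0.4221 (-7.5 dB); phase: φ = -65.0°.

|H| = 0.4221 (-7.5 dB), φ = -65.0°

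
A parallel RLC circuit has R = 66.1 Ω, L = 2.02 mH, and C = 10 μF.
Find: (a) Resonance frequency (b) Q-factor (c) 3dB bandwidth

Step 1 — Resonance: ω₀ = 1/√(LC) = 1/√(0.00202·1e-05) = 7036 rad/s.
Step 2 — f₀ = ω₀/(2π) = 1120 Hz.
Step 3 — Parallel Q: Q = R/(ω₀L) = 66.1/(7036·0.00202) = 4.651.
Step 4 — Bandwidth: Δω = ω₀/Q = 1513 rad/s; BW = Δω/(2π) = 240.8 Hz.

(a) f₀ = 1120 Hz  (b) Q = 4.651  (c) BW = 240.8 Hz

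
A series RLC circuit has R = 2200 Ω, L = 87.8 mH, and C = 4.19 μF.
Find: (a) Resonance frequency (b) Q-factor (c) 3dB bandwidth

Step 1 — Resonance condition Im(Z)=0 gives ω₀ = 1/√(LC).
Step 2 — ω₀ = 1/√(0.0878·4.19e-06) = 1649 rad/s.
Step 3 — f₀ = ω₀/(2π) = 262.4 Hz.
Step 4 — Series Q: Q = ω₀L/R = 1649·0.0878/2200 = 0.0658.
Step 5 — 3dB bandwidth: Δω = ω₀/Q = 2.506e+04 rad/s; BW = Δω/(2π) = 3988 Hz.

(a) f₀ = 262.4 Hz  (b) Q = 0.0658  (c) BW = 3988 Hz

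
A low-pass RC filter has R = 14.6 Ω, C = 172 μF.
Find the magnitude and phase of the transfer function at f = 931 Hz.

Step 1 — Angular frequency: ω = 2π·931 = 5850 rad/s.
Step 2 — Transfer function: H(jω) = 1/(1 + jωRC).
Step 3 — Denominator: 1 + jωRC = 1 + j·5850·14.6·0.000172 = 1 + j14.69.
Step 4 — H = 0.004613 - j0.06776.
Step 5 — Magnitude: |H| = 0.06792 (-23.4 dB); phase: φ = -86.1°.

|H| = 0.06792 (-23.4 dB), φ = -86.1°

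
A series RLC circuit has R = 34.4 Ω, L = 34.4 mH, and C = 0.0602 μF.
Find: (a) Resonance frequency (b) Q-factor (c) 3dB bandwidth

Step 1 — Resonance: ω₀ = 1/√(LC) = 1/√(0.0344·6.02e-08) = 2.197e+04 rad/s.
Step 2 — f₀ = ω₀/(2π) = 3497 Hz.
Step 3 — Series Q: Q = ω₀L/R = 2.197e+04·0.0344/34.4 = 21.97.
Step 4 — Bandwidth: Δω = ω₀/Q = 1000 rad/s; BW = Δω/(2π) = 159.2 Hz.

(a) f₀ = 3497 Hz  (b) Q = 21.97  (c) BW = 159.2 Hz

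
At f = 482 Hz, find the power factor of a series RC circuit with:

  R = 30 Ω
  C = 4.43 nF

Step 1 — Angular frequency: ω = 2π·f = 2π·482 = 3028 rad/s.
Step 2 — Component impedances:
  R: Z = R = 30 Ω
  C: Z = 1/(jωC) = -j/(ω·C) = 0 - j7.454e+04 Ω
Step 3 — Series combination: Z_total = R + C = 30 - j7.454e+04 Ω = 7.454e+04∠-90.0° Ω.
Step 4 — Power factor: PF = cos(φ) = Re(Z)/|Z| = 30/7.454e+04 = 0.0004025.
Step 5 — Type: Im(Z) = -7.454e+04 ⇒ leading (phase φ = -90.0°).

PF = 0.0004025 (leading, φ = -90.0°)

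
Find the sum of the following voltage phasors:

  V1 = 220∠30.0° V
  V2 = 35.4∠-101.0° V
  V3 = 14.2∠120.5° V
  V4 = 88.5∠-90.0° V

Step 1 — Convert each phasor to rectangular form:
  V1 = 220·(cos(30.0°) + j·sin(30.0°)) = 190.5 + j110 V
  V2 = 35.4·(cos(-101.0°) + j·sin(-101.0°)) = -6.755 - j34.75 V
  V3 = 14.2·(cos(120.5°) + j·sin(120.5°)) = -7.207 + j12.24 V
  V4 = 88.5·(cos(-90.0°) + j·sin(-90.0°)) = 0 - j88.5 V
Step 2 — Sum components: V_total = 176.6 - j1.014 V.
Step 3 — Convert to polar: |V_total| = 176.6 V, ∠V_total = -0.3°.

V_total = 176.6∠-0.3° V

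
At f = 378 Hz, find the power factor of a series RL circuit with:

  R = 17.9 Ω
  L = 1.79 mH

Step 1 — Angular frequency: ω = 2π·f = 2π·378 = 2375 rad/s.
Step 2 — Component impedances:
  R: Z = R = 17.9 Ω
  L: Z = jωL = j·2375·0.00179 = 0 + j4.251 Ω
Step 3 — Series combination: Z_total = R + L = 17.9 + j4.251 Ω = 18.4∠13.4° Ω.
Step 4 — Power factor: PF = cos(φ) = Re(Z)/|Z| = 17.9/18.398 = 0.9729.
Step 5 — Type: Im(Z) = 4.251 ⇒ lagging (phase φ = 13.4°).

PF = 0.9729 (lagging, φ = 13.4°)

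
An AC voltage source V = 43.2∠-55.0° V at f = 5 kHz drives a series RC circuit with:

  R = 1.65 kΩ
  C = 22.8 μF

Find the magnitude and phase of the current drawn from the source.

Step 1 — Angular frequency: ω = 2π·f = 2π·5000 = 3.142e+04 rad/s.
Step 2 — Component impedances:
  R: Z = R = 1650 Ω
  C: Z = 1/(jωC) = -j/(ω·C) = 0 - j1.396 Ω
Step 3 — Series combination: Z_total = R + C = 1650 - j1.396 Ω = 1650∠-0.0° Ω.
Step 4 — Source phasor: V = 43.2∠-55.0° V = 24.78 - j35.39 V.
Step 5 — Ohm's law: I = V / Z_total = (24.78 - j35.39) / (1650 - j1.396) = 0.01504 - j0.02143 A.
Step 6 — Convert to polar: |I| = 0.02618 A, ∠I = -55.0°.

I = 0.02618∠-55.0° A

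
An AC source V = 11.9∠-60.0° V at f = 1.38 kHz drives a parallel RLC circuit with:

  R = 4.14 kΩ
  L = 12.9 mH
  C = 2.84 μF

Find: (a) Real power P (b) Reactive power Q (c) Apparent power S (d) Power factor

Step 1 — Angular frequency: ω = 2π·f = 2π·1380 = 8671 rad/s.
Step 2 — Component impedances:
  R: Z = R = 4140 Ω
  L: Z = jωL = j·8671·0.0129 = 0 + j111.9 Ω
  C: Z = 1/(jωC) = -j/(ω·C) = 0 - j40.61 Ω
Step 3 — Parallel combination: 1/Z_total = 1/R + 1/L + 1/C; Z_total = 0.9816 - j63.74 Ω = 63.75∠-89.1° Ω.
Step 4 — Source phasor: V = 11.9∠-60.0° V = 5.95 - j10.31 V.
Step 5 — Current: I = V / Z = 0.1631 + j0.09084 A = 0.1867∠29.1° A.
Step 6 — Complex power: S = V·I* = 0.03421 - j2.221 VA.
Step 7 — Real power: P = Re(S) = 0.03421 W.
Step 8 — Reactive power: Q = Im(S) = -2.221 VAR.
Step 9 — Apparent power: |S| = 2.221 VA.
Step 10 — Power factor: PF = P/|S| = 0.0154 (leading).

(a) P = 0.03421 W  (b) Q = -2.221 VAR  (c) S = 2.221 VA  (d) PF = 0.0154 (leading)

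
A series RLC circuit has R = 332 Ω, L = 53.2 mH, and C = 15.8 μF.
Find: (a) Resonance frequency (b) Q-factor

Step 1 — Resonance condition Im(Z)=0 gives ω₀ = 1/√(LC).
Step 2 — ω₀ = 1/√(0.0532·1.58e-05) = 1091 rad/s.
Step 3 — f₀ = ω₀/(2π) = 173.6 Hz.
Step 4 — Series Q: Q = ω₀L/R = 1091·0.0532/332 = 0.1748.

(a) f₀ = 173.6 Hz  (b) Q = 0.1748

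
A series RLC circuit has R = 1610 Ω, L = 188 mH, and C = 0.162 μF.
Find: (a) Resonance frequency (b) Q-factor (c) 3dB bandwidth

Step 1 — Resonance condition Im(Z)=0 gives ω₀ = 1/√(LC).
Step 2 — ω₀ = 1/√(0.188·1.62e-07) = 5730 rad/s.
Step 3 — f₀ = ω₀/(2π) = 912 Hz.
Step 4 — Series Q: Q = ω₀L/R = 5730·0.188/1610 = 0.6691.
Step 5 — 3dB bandwidth: Δω = ω₀/Q = 8564 rad/s; BW = Δω/(2π) = 1363 Hz.

(a) f₀ = 912 Hz  (b) Q = 0.6691  (c) BW = 1363 Hz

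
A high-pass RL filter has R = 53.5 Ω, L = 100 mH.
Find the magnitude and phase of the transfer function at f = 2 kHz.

Step 1 — Angular frequency: ω = 2π·2000 = 1.257e+04 rad/s.
Step 2 — Transfer function: H(jω) = jωL/(R + jωL).
Step 3 — Numerator jωL = j·1257; denominator R + jωL = 53.5 + j1257.
Step 4 — H = 0.9982 + j0.0425.
Step 5 — Magnitude: |H| = 0.9991 (-0.0 dB); phase: φ = 2.4°.

|H| = 0.9991 (-0.0 dB), φ = 2.4°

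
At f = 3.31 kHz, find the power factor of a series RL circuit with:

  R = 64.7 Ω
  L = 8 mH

Step 1 — Angular frequency: ω = 2π·f = 2π·3310 = 2.08e+04 rad/s.
Step 2 — Component impedances:
  R: Z = R = 64.7 Ω
  L: Z = jωL = j·2.08e+04·0.008 = 0 + j166.4 Ω
Step 3 — Series combination: Z_total = R + L = 64.7 + j166.4 Ω = 178.5∠68.8° Ω.
Step 4 — Power factor: PF = cos(φ) = Re(Z)/|Z| = 64.7/178.52 = 0.3624.
Step 5 — Type: Im(Z) = 166.4 ⇒ lagging (phase φ = 68.8°).

PF = 0.3624 (lagging, φ = 68.8°)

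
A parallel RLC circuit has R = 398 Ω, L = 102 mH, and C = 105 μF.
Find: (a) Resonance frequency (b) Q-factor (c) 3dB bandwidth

Step 1 — Resonance: ω₀ = 1/√(LC) = 1/√(0.102·0.000105) = 305.6 rad/s.
Step 2 — f₀ = ω₀/(2π) = 48.63 Hz.
Step 3 — Parallel Q: Q = R/(ω₀L) = 398/(305.6·0.102) = 12.77.
Step 4 — Bandwidth: Δω = ω₀/Q = 23.93 rad/s; BW = Δω/(2π) = 3.808 Hz.

(a) f₀ = 48.63 Hz  (b) Q = 12.77  (c) BW = 3.808 Hz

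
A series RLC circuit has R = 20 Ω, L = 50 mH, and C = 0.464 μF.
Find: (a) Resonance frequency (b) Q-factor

Step 1 — Resonance condition Im(Z)=0 gives ω₀ = 1/√(LC).
Step 2 — ω₀ = 1/√(0.05·4.64e-07) = 6565 rad/s.
Step 3 — f₀ = ω₀/(2π) = 1045 Hz.
Step 4 — Series Q: Q = ω₀L/R = 6565·0.05/20 = 16.41.

(a) f₀ = 1045 Hz  (b) Q = 16.41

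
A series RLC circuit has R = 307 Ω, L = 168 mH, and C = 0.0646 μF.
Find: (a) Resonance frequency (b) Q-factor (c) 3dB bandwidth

Step 1 — Resonance: ω₀ = 1/√(LC) = 1/√(0.168·6.46e-08) = 9599 rad/s.
Step 2 — f₀ = ω₀/(2π) = 1528 Hz.
Step 3 — Series Q: Q = ω₀L/R = 9599·0.168/307 = 5.253.
Step 4 — Bandwidth: Δω = ω₀/Q = 1827 rad/s; BW = Δω/(2π) = 290.8 Hz.

(a) f₀ = 1528 Hz  (b) Q = 5.253  (c) BW = 290.8 Hz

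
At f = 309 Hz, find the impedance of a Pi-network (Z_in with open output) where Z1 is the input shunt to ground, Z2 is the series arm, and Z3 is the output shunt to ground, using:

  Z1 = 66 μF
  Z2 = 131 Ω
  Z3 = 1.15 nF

Step 1 — Angular frequency: ω = 2π·f = 2π·309 = 1942 rad/s.
Step 2 — Component impedances:
  Z1: Z = 1/(jωC) = -j/(ω·C) = 0 - j7.804 Ω
  Z2: Z = R = 131 Ω
  Z3: Z = 1/(jωC) = -j/(ω·C) = 0 - j4.479e+05 Ω
Step 3 — With open output, the series arm Z2 and the output shunt Z3 appear in series to ground: Z2 + Z3 = 131 - j4.479e+05 Ω.
Step 4 — Parallel with input shunt Z1: Z_in = Z1 || (Z2 + Z3) = 3.977e-08 - j7.804 Ω = 7.804∠-90.0° Ω.

Z = 3.977e-08 - j7.804 Ω = 7.804∠-90.0° Ω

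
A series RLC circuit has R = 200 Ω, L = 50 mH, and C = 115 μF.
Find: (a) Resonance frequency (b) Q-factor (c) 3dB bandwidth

Step 1 — Resonance: ω₀ = 1/√(LC) = 1/√(0.05·0.000115) = 417 rad/s.
Step 2 — f₀ = ω₀/(2π) = 66.37 Hz.
Step 3 — Series Q: Q = ω₀L/R = 417·0.05/200 = 0.1043.
Step 4 — Bandwidth: Δω = ω₀/Q = 4000 rad/s; BW = Δω/(2π) = 636.6 Hz.

(a) f₀ = 66.37 Hz  (b) Q = 0.1043  (c) BW = 636.6 Hz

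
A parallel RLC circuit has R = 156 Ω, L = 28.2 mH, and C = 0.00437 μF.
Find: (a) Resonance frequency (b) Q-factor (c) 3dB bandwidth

Step 1 — Resonance: ω₀ = 1/√(LC) = 1/√(0.0282·4.37e-09) = 9.008e+04 rad/s.
Step 2 — f₀ = ω₀/(2π) = 1.434e+04 Hz.
Step 3 — Parallel Q: Q = R/(ω₀L) = 156/(9.008e+04·0.0282) = 0.06141.
Step 4 — Bandwidth: Δω = ω₀/Q = 1.467e+06 rad/s; BW = Δω/(2π) = 2.335e+05 Hz.

(a) f₀ = 1.434e+04 Hz  (b) Q = 0.06141  (c) BW = 2.335e+05 Hz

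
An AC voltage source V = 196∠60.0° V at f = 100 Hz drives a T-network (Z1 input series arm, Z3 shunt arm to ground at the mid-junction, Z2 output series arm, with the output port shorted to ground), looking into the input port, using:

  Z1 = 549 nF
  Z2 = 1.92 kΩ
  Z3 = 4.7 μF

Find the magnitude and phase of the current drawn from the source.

Step 1 — Angular frequency: ω = 2π·f = 2π·100 = 628.3 rad/s.
Step 2 — Component impedances:
  Z1: Z = 1/(jωC) = -j/(ω·C) = 0 - j2899 Ω
  Z2: Z = R = 1920 Ω
  Z3: Z = 1/(jωC) = -j/(ω·C) = 0 - j338.6 Ω
Step 3 — With the output port shorted to ground, the output series arm Z2 runs from the junction to ground; the shunt arm Z3 also runs from the junction to ground. They appear in parallel: Z3 || Z2 = 57.92 - j328.4 Ω.
Step 4 — Series with input arm Z1: Z_in = Z1 + (Z3 || Z2) = 57.92 - j3227 Ω = 3228∠-89.0° Ω.
Step 5 — Source phasor: V = 196∠60.0° V = 98 + j169.7 V.
Step 6 — Ohm's law: I = V / Z_total = (98 + j169.7) / (57.92 - j3227) = -0.05203 + j0.0313 A.
Step 7 — Convert to polar: |I| = 0.06072 A, ∠I = 149.0°.

I = 0.06072∠149.0° A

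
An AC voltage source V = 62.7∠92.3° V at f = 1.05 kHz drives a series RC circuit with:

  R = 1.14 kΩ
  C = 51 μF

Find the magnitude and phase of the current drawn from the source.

Step 1 — Angular frequency: ω = 2π·f = 2π·1050 = 6597 rad/s.
Step 2 — Component impedances:
  R: Z = R = 1140 Ω
  C: Z = 1/(jωC) = -j/(ω·C) = 0 - j2.972 Ω
Step 3 — Series combination: Z_total = R + C = 1140 - j2.972 Ω = 1140∠-0.1° Ω.
Step 4 — Source phasor: V = 62.7∠92.3° V = -2.516 + j62.65 V.
Step 5 — Ohm's law: I = V / Z_total = (-2.516 + j62.65) / (1140 - j2.972) = -0.002351 + j0.05495 A.
Step 6 — Convert to polar: |I| = 0.055 A, ∠I = 92.4°.

I = 0.055∠92.4° A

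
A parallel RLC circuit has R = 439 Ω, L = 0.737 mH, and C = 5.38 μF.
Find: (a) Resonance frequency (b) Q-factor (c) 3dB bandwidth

Step 1 — Resonance: ω₀ = 1/√(LC) = 1/√(0.000737·5.38e-06) = 1.588e+04 rad/s.
Step 2 — f₀ = ω₀/(2π) = 2528 Hz.
Step 3 — Parallel Q: Q = R/(ω₀L) = 439/(1.588e+04·0.000737) = 37.51.
Step 4 — Bandwidth: Δω = ω₀/Q = 423.4 rad/s; BW = Δω/(2π) = 67.39 Hz.

(a) f₀ = 2528 Hz  (b) Q = 37.51  (c) BW = 67.39 Hz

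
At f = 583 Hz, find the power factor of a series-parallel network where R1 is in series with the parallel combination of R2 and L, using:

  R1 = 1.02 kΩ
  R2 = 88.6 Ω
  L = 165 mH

Step 1 — Angular frequency: ω = 2π·f = 2π·583 = 3663 rad/s.
Step 2 — Component impedances:
  R1: Z = R = 1020 Ω
  R2: Z = R = 88.6 Ω
  L: Z = jωL = j·3663·0.165 = 0 + j604.4 Ω
Step 3 — Parallel branch: R2 || L = 1/(1/R2 + 1/L) = 86.74 + j12.71 Ω.
Step 4 — Series with R1: Z_total = R1 + (R2 || L) = 1107 + j12.71 Ω = 1107∠0.7° Ω.
Step 5 — Power factor: PF = cos(φ) = Re(Z)/|Z| = 1106.7/1106.8 = 0.9999.
Step 6 — Type: Im(Z) = 12.71 ⇒ lagging (phase φ = 0.7°).

PF = 0.9999 (lagging, φ = 0.7°)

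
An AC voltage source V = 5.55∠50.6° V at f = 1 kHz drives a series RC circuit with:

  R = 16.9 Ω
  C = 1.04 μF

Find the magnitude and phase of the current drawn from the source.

Step 1 — Angular frequency: ω = 2π·f = 2π·1000 = 6283 rad/s.
Step 2 — Component impedances:
  R: Z = R = 16.9 Ω
  C: Z = 1/(jωC) = -j/(ω·C) = 0 - j153 Ω
Step 3 — Series combination: Z_total = R + C = 16.9 - j153 Ω = 154∠-83.7° Ω.
Step 4 — Source phasor: V = 5.55∠50.6° V = 3.523 + j4.289 V.
Step 5 — Ohm's law: I = V / Z_total = (3.523 + j4.289) / (16.9 - j153) = -0.02518 + j0.0258 A.
Step 6 — Convert to polar: |I| = 0.03605 A, ∠I = 134.3°.

I = 0.03605∠134.3° A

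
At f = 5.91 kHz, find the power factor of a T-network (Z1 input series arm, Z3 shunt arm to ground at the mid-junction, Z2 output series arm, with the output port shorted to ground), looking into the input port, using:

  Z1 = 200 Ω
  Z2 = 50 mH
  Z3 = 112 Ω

Step 1 — Angular frequency: ω = 2π·f = 2π·5910 = 3.713e+04 rad/s.
Step 2 — Component impedances:
  Z1: Z = R = 200 Ω
  Z2: Z = jωL = j·3.713e+04·0.05 = 0 + j1857 Ω
  Z3: Z = R = 112 Ω
Step 3 — With the output port shorted to ground, the output series arm Z2 runs from the junction to ground; the shunt arm Z3 also runs from the junction to ground. They appear in parallel: Z3 || Z2 = 111.6 + j6.732 Ω.
Step 4 — Series with input arm Z1: Z_in = Z1 + (Z3 || Z2) = 311.6 + j6.732 Ω = 311.7∠1.2° Ω.
Step 5 — Power factor: PF = cos(φ) = Re(Z)/|Z| = 311.594/311.667 = 0.9998.
Step 6 — Type: Im(Z) = 6.732 ⇒ lagging (phase φ = 1.2°).

PF = 0.9998 (lagging, φ = 1.2°)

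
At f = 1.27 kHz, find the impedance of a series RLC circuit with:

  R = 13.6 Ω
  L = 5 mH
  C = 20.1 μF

Step 1 — Angular frequency: ω = 2π·f = 2π·1270 = 7980 rad/s.
Step 2 — Component impedances:
  R: Z = R = 13.6 Ω
  L: Z = jωL = j·7980·0.005 = 0 + j39.9 Ω
  C: Z = 1/(jωC) = -j/(ω·C) = 0 - j6.235 Ω
Step 3 — Series combination: Z_total = R + L + C = 13.6 + j33.66 Ω = 36.31∠68.0° Ω.

Z = 13.6 + j33.66 Ω = 36.31∠68.0° Ω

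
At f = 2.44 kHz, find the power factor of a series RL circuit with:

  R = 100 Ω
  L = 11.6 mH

Step 1 — Angular frequency: ω = 2π·f = 2π·2440 = 1.533e+04 rad/s.
Step 2 — Component impedances:
  R: Z = R = 100 Ω
  L: Z = jωL = j·1.533e+04·0.0116 = 0 + j177.8 Ω
Step 3 — Series combination: Z_total = R + L = 100 + j177.8 Ω = 204∠60.7° Ω.
Step 4 — Power factor: PF = cos(φ) = Re(Z)/|Z| = 100/204.03 = 0.4901.
Step 5 — Type: Im(Z) = 177.8 ⇒ lagging (phase φ = 60.7°).

PF = 0.4901 (lagging, φ = 60.7°)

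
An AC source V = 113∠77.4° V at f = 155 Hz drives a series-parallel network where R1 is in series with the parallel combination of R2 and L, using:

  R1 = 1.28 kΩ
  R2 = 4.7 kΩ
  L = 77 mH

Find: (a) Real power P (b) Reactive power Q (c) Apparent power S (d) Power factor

Step 1 — Angular frequency: ω = 2π·f = 2π·155 = 973.9 rad/s.
Step 2 — Component impedances:
  R1: Z = R = 1280 Ω
  R2: Z = R = 4700 Ω
  L: Z = jωL = j·973.9·0.077 = 0 + j74.99 Ω
Step 3 — Parallel branch: R2 || L = 1/(1/R2 + 1/L) = 1.196 + j74.97 Ω.
Step 4 — Series with R1: Z_total = R1 + (R2 || L) = 1281 + j74.97 Ω = 1283∠3.3° Ω.
Step 5 — Source phasor: V = 113∠77.4° V = 24.65 + j110.3 V.
Step 6 — Current: I = V / Z = 0.02419 + j0.08466 A = 0.08805∠74.1° A.
Step 7 — Complex power: S = V·I* = 9.932 + j0.5812 VA.
Step 8 — Real power: P = Re(S) = 9.932 W.
Step 9 — Reactive power: Q = Im(S) = 0.5812 VAR.
Step 10 — Apparent power: |S| = 9.949 VA.
Step 11 — Power factor: PF = P/|S| = 0.9983 (lagging).

(a) P = 9.932 W  (b) Q = 0.5812 VAR  (c) S = 9.949 VA  (d) PF = 0.9983 (lagging)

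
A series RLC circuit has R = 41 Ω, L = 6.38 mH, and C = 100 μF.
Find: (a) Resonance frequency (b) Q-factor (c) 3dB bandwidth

Step 1 — Resonance: ω₀ = 1/√(LC) = 1/√(0.00638·0.0001) = 1252 rad/s.
Step 2 — f₀ = ω₀/(2π) = 199.3 Hz.
Step 3 — Series Q: Q = ω₀L/R = 1252·0.00638/41 = 0.1948.
Step 4 — Bandwidth: Δω = ω₀/Q = 6426 rad/s; BW = Δω/(2π) = 1023 Hz.

(a) f₀ = 199.3 Hz  (b) Q = 0.1948  (c) BW = 1023 Hz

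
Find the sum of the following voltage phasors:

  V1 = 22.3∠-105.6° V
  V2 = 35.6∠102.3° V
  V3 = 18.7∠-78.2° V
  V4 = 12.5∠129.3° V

Step 1 — Convert each phasor to rectangular form:
  V1 = 22.3·(cos(-105.6°) + j·sin(-105.6°)) = -5.997 - j21.48 V
  V2 = 35.6·(cos(102.3°) + j·sin(102.3°)) = -7.584 + j34.78 V
  V3 = 18.7·(cos(-78.2°) + j·sin(-78.2°)) = 3.824 - j18.3 V
  V4 = 12.5·(cos(129.3°) + j·sin(129.3°)) = -7.917 + j9.673 V
Step 2 — Sum components: V_total = -17.67 + j4.672 V.
Step 3 — Convert to polar: |V_total| = 18.28 V, ∠V_total = 165.2°.

V_total = 18.28∠165.2° V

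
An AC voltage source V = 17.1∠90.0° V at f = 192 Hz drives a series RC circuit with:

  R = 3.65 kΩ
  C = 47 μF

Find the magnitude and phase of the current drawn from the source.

Step 1 — Angular frequency: ω = 2π·f = 2π·192 = 1206 rad/s.
Step 2 — Component impedances:
  R: Z = R = 3650 Ω
  C: Z = 1/(jωC) = -j/(ω·C) = 0 - j17.64 Ω
Step 3 — Series combination: Z_total = R + C = 3650 - j17.64 Ω = 3650∠-0.3° Ω.
Step 4 — Source phasor: V = 17.1∠90.0° V = 0 + j17.1 V.
Step 5 — Ohm's law: I = V / Z_total = (0 + j17.1) / (3650 - j17.64) = -2.264e-05 + j0.004685 A.
Step 6 — Convert to polar: |I| = 0.004685 A, ∠I = 90.3°.

I = 0.004685∠90.3° A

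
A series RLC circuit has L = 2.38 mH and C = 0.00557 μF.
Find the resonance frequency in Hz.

Step 1 — Resonance condition Im(Z)=0 gives ω₀ = 1/√(LC).
Step 2 — ω₀ = 1/√(0.00238·5.57e-09) = 2.747e+05 rad/s.
Step 3 — f₀ = ω₀/(2π) = 4.371e+04 Hz.

f₀ = 4.371e+04 Hz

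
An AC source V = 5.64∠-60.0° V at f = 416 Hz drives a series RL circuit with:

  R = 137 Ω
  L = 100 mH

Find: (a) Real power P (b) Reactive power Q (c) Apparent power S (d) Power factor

Step 1 — Angular frequency: ω = 2π·f = 2π·416 = 2614 rad/s.
Step 2 — Component impedances:
  R: Z = R = 137 Ω
  L: Z = jωL = j·2614·0.1 = 0 + j261.4 Ω
Step 3 — Series combination: Z_total = R + L = 137 + j261.4 Ω = 295.1∠62.3° Ω.
Step 4 — Source phasor: V = 5.64∠-60.0° V = 2.82 - j4.884 V.
Step 5 — Current: I = V / Z = -0.01022 - j0.01615 A = 0.01911∠-122.3° A.
Step 6 — Complex power: S = V·I* = 0.05004 + j0.09547 VA.
Step 7 — Real power: P = Re(S) = 0.05004 W.
Step 8 — Reactive power: Q = Im(S) = 0.09547 VAR.
Step 9 — Apparent power: |S| = 0.1078 VA.
Step 10 — Power factor: PF = P/|S| = 0.4642 (lagging).

(a) P = 0.05004 W  (b) Q = 0.09547 VAR  (c) S = 0.1078 VA  (d) PF = 0.4642 (lagging)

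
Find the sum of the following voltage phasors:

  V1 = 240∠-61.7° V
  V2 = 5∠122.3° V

Step 1 — Convert each phasor to rectangular form:
  V1 = 240·(cos(-61.7°) + j·sin(-61.7°)) = 113.8 - j211.3 V
  V2 = 5·(cos(122.3°) + j·sin(122.3°)) = -2.672 + j4.226 V
Step 2 — Sum components: V_total = 111.1 - j207.1 V.
Step 3 — Convert to polar: |V_total| = 235 V, ∠V_total = -61.8°.

V_total = 235∠-61.8° V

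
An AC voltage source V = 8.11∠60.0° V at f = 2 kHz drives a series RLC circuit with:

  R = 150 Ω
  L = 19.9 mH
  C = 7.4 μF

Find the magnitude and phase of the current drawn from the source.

Step 1 — Angular frequency: ω = 2π·f = 2π·2000 = 1.257e+04 rad/s.
Step 2 — Component impedances:
  R: Z = R = 150 Ω
  L: Z = jωL = j·1.257e+04·0.0199 = 0 + j250.1 Ω
  C: Z = 1/(jωC) = -j/(ω·C) = 0 - j10.75 Ω
Step 3 — Series combination: Z_total = R + L + C = 150 + j239.3 Ω = 282.4∠57.9° Ω.
Step 4 — Source phasor: V = 8.11∠60.0° V = 4.055 + j7.023 V.
Step 5 — Ohm's law: I = V / Z_total = (4.055 + j7.023) / (150 + j239.3) = 0.0287 + j0.001042 A.
Step 6 — Convert to polar: |I| = 0.02871 A, ∠I = 2.1°.

I = 0.02871∠2.1° A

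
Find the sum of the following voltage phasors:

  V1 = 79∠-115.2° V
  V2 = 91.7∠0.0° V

Step 1 — Convert each phasor to rectangular form:
  V1 = 79·(cos(-115.2°) + j·sin(-115.2°)) = -33.64 - j71.48 V
  V2 = 91.7·(cos(0.0°) + j·sin(0.0°)) = 91.7 V
Step 2 — Sum components: V_total = 58.06 - j71.48 V.
Step 3 — Convert to polar: |V_total| = 92.09 V, ∠V_total = -50.9°.

V_total = 92.09∠-50.9° V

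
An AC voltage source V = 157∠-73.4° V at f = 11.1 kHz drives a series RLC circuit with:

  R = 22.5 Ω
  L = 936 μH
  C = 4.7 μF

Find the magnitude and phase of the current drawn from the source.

Step 1 — Angular frequency: ω = 2π·f = 2π·1.11e+04 = 6.974e+04 rad/s.
Step 2 — Component impedances:
  R: Z = R = 22.5 Ω
  L: Z = jωL = j·6.974e+04·0.000936 = 0 + j65.28 Ω
  C: Z = 1/(jωC) = -j/(ω·C) = 0 - j3.051 Ω
Step 3 — Series combination: Z_total = R + L + C = 22.5 + j62.23 Ω = 66.17∠70.1° Ω.
Step 4 — Source phasor: V = 157∠-73.4° V = 44.85 - j150.5 V.
Step 5 — Ohm's law: I = V / Z_total = (44.85 - j150.5) / (22.5 + j62.23) = -1.908 - j1.411 A.
Step 6 — Convert to polar: |I| = 2.373 A, ∠I = -143.5°.

I = 2.373∠-143.5° A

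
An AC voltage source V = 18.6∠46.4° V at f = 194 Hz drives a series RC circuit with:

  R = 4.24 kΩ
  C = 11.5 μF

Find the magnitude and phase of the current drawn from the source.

Step 1 — Angular frequency: ω = 2π·f = 2π·194 = 1219 rad/s.
Step 2 — Component impedances:
  R: Z = R = 4240 Ω
  C: Z = 1/(jωC) = -j/(ω·C) = 0 - j71.34 Ω
Step 3 — Series combination: Z_total = R + C = 4240 - j71.34 Ω = 4241∠-1.0° Ω.
Step 4 — Source phasor: V = 18.6∠46.4° V = 12.83 + j13.47 V.
Step 5 — Ohm's law: I = V / Z_total = (12.83 + j13.47) / (4240 - j71.34) = 0.002971 + j0.003227 A.
Step 6 — Convert to polar: |I| = 0.004386 A, ∠I = 47.4°.

I = 0.004386∠47.4° A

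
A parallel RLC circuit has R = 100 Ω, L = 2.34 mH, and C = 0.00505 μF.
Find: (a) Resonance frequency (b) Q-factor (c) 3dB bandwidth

Step 1 — Resonance: ω₀ = 1/√(LC) = 1/√(0.00234·5.05e-09) = 2.909e+05 rad/s.
Step 2 — f₀ = ω₀/(2π) = 4.63e+04 Hz.
Step 3 — Parallel Q: Q = R/(ω₀L) = 100/(2.909e+05·0.00234) = 0.1469.
Step 4 — Bandwidth: Δω = ω₀/Q = 1.98e+06 rad/s; BW = Δω/(2π) = 3.152e+05 Hz.

(a) f₀ = 4.63e+04 Hz  (b) Q = 0.1469  (c) BW = 3.152e+05 Hz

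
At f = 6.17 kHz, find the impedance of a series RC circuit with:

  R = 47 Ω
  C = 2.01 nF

Step 1 — Angular frequency: ω = 2π·f = 2π·6170 = 3.877e+04 rad/s.
Step 2 — Component impedances:
  R: Z = R = 47 Ω
  C: Z = 1/(jωC) = -j/(ω·C) = 0 - j1.283e+04 Ω
Step 3 — Series combination: Z_total = R + C = 47 - j1.283e+04 Ω = 1.283e+04∠-89.8° Ω.

Z = 47 - j1.283e+04 Ω = 1.283e+04∠-89.8° Ω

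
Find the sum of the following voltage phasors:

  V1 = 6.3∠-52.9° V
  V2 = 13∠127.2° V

Step 1 — Convert each phasor to rectangular form:
  V1 = 6.3·(cos(-52.9°) + j·sin(-52.9°)) = 3.8 - j5.025 V
  V2 = 13·(cos(127.2°) + j·sin(127.2°)) = -7.86 + j10.35 V
Step 2 — Sum components: V_total = -4.06 + j5.33 V.
Step 3 — Convert to polar: |V_total| = 6.7 V, ∠V_total = 127.3°.

V_total = 6.7∠127.3° V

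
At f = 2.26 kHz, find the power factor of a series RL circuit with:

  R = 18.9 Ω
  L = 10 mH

Step 1 — Angular frequency: ω = 2π·f = 2π·2260 = 1.42e+04 rad/s.
Step 2 — Component impedances:
  R: Z = R = 18.9 Ω
  L: Z = jωL = j·1.42e+04·0.01 = 0 + j142 Ω
Step 3 — Series combination: Z_total = R + L = 18.9 + j142 Ω = 143.3∠82.4° Ω.
Step 4 — Power factor: PF = cos(φ) = Re(Z)/|Z| = 18.9/143.3 = 0.1319.
Step 5 — Type: Im(Z) = 142 ⇒ lagging (phase φ = 82.4°).

PF = 0.1319 (lagging, φ = 82.4°)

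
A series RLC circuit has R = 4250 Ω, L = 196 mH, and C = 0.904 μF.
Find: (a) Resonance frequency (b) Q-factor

Step 1 — Resonance condition Im(Z)=0 gives ω₀ = 1/√(LC).
Step 2 — ω₀ = 1/√(0.196·9.04e-07) = 2376 rad/s.
Step 3 — f₀ = ω₀/(2π) = 378.1 Hz.
Step 4 — Series Q: Q = ω₀L/R = 2376·0.196/4250 = 0.1096.

(a) f₀ = 378.1 Hz  (b) Q = 0.1096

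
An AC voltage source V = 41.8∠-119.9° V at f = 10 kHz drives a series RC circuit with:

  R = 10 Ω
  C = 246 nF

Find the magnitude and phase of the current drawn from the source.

Step 1 — Angular frequency: ω = 2π·f = 2π·1e+04 = 6.283e+04 rad/s.
Step 2 — Component impedances:
  R: Z = R = 10 Ω
  C: Z = 1/(jωC) = -j/(ω·C) = 0 - j64.7 Ω
Step 3 — Series combination: Z_total = R + C = 10 - j64.7 Ω = 65.47∠-81.2° Ω.
Step 4 — Source phasor: V = 41.8∠-119.9° V = -20.84 - j36.24 V.
Step 5 — Ohm's law: I = V / Z_total = (-20.84 - j36.24) / (10 - j64.7) = 0.4984 - j0.3991 A.
Step 6 — Convert to polar: |I| = 0.6385 A, ∠I = -38.7°.

I = 0.6385∠-38.7° A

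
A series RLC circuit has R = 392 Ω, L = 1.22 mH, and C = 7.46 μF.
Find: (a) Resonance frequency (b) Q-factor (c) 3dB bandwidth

Step 1 — Resonance: ω₀ = 1/√(LC) = 1/√(0.00122·7.46e-06) = 1.048e+04 rad/s.
Step 2 — f₀ = ω₀/(2π) = 1668 Hz.
Step 3 — Series Q: Q = ω₀L/R = 1.048e+04·0.00122/392 = 0.03262.
Step 4 — Bandwidth: Δω = ω₀/Q = 3.213e+05 rad/s; BW = Δω/(2π) = 5.114e+04 Hz.

(a) f₀ = 1668 Hz  (b) Q = 0.03262  (c) BW = 5.114e+04 Hz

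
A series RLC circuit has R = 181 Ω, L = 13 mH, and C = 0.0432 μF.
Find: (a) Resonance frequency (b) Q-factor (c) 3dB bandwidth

Step 1 — Resonance condition Im(Z)=0 gives ω₀ = 1/√(LC).
Step 2 — ω₀ = 1/√(0.013·4.32e-08) = 4.22e+04 rad/s.
Step 3 — f₀ = ω₀/(2π) = 6716 Hz.
Step 4 — Series Q: Q = ω₀L/R = 4.22e+04·0.013/181 = 3.031.
Step 5 — 3dB bandwidth: Δω = ω₀/Q = 1.392e+04 rad/s; BW = Δω/(2π) = 2216 Hz.

(a) f₀ = 6716 Hz  (b) Q = 3.031  (c) BW = 2216 Hz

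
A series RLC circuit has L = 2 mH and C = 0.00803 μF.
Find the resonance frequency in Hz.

Step 1 — Resonance condition Im(Z)=0 gives ω₀ = 1/√(LC).
Step 2 — ω₀ = 1/√(0.002·8.03e-09) = 2.495e+05 rad/s.
Step 3 — f₀ = ω₀/(2π) = 3.971e+04 Hz.

f₀ = 3.971e+04 Hz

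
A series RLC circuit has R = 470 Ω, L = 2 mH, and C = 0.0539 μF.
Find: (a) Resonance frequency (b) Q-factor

Step 1 — Resonance condition Im(Z)=0 gives ω₀ = 1/√(LC).
Step 2 — ω₀ = 1/√(0.002·5.39e-08) = 9.631e+04 rad/s.
Step 3 — f₀ = ω₀/(2π) = 1.533e+04 Hz.
Step 4 — Series Q: Q = ω₀L/R = 9.631e+04·0.002/470 = 0.4098.

(a) f₀ = 1.533e+04 Hz  (b) Q = 0.4098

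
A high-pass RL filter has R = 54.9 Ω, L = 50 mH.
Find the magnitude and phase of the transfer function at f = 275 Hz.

Step 1 — Angular frequency: ω = 2π·275 = 1728 rad/s.
Step 2 — Transfer function: H(jω) = jωL/(R + jωL).
Step 3 — Numerator jωL = j·86.39; denominator R + jωL = 54.9 + j86.39.
Step 4 — H = 0.7123 + j0.4527.
Step 5 — Magnitude: |H| = 0.844 (-1.5 dB); phase: φ = 32.4°.

|H| = 0.844 (-1.5 dB), φ = 32.4°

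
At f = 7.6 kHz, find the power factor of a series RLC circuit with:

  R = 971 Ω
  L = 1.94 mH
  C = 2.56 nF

Step 1 — Angular frequency: ω = 2π·f = 2π·7600 = 4.775e+04 rad/s.
Step 2 — Component impedances:
  R: Z = R = 971 Ω
  L: Z = jωL = j·4.775e+04·0.00194 = 0 + j92.64 Ω
  C: Z = 1/(jωC) = -j/(ω·C) = 0 - j8180 Ω
Step 3 — Series combination: Z_total = R + L + C = 971 - j8088 Ω = 8146∠-83.2° Ω.
Step 4 — Power factor: PF = cos(φ) = Re(Z)/|Z| = 971/8146 = 0.1192.
Step 5 — Type: Im(Z) = -8088 ⇒ leading (phase φ = -83.2°).

PF = 0.1192 (leading, φ = -83.2°)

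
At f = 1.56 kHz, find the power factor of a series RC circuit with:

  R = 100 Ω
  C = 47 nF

Step 1 — Angular frequency: ω = 2π·f = 2π·1560 = 9802 rad/s.
Step 2 — Component impedances:
  R: Z = R = 100 Ω
  C: Z = 1/(jωC) = -j/(ω·C) = 0 - j2171 Ω
Step 3 — Series combination: Z_total = R + C = 100 - j2171 Ω = 2173∠-87.4° Ω.
Step 4 — Power factor: PF = cos(φ) = Re(Z)/|Z| = 100/2173 = 0.04602.
Step 5 — Type: Im(Z) = -2171 ⇒ leading (phase φ = -87.4°).

PF = 0.04602 (leading, φ = -87.4°)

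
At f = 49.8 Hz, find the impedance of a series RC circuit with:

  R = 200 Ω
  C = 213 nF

Step 1 — Angular frequency: ω = 2π·f = 2π·49.8 = 312.9 rad/s.
Step 2 — Component impedances:
  R: Z = R = 200 Ω
  C: Z = 1/(jωC) = -j/(ω·C) = 0 - j1.5e+04 Ω
Step 3 — Series combination: Z_total = R + C = 200 - j1.5e+04 Ω = 1.501e+04∠-89.2° Ω.

Z = 200 - j1.5e+04 Ω = 1.501e+04∠-89.2° Ω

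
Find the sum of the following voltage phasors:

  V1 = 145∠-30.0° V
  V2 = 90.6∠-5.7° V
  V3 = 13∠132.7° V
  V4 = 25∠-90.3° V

Step 1 — Convert each phasor to rectangular form:
  V1 = 145·(cos(-30.0°) + j·sin(-30.0°)) = 125.6 - j72.5 V
  V2 = 90.6·(cos(-5.7°) + j·sin(-5.7°)) = 90.15 - j8.998 V
  V3 = 13·(cos(132.7°) + j·sin(132.7°)) = -8.816 + j9.554 V
  V4 = 25·(cos(-90.3°) + j·sin(-90.3°)) = -0.1309 - j25 V
Step 2 — Sum components: V_total = 206.8 - j96.94 V.
Step 3 — Convert to polar: |V_total| = 228.4 V, ∠V_total = -25.1°.

V_total = 228.4∠-25.1° V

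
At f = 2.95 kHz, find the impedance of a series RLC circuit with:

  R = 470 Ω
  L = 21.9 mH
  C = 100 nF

Step 1 — Angular frequency: ω = 2π·f = 2π·2950 = 1.854e+04 rad/s.
Step 2 — Component impedances:
  R: Z = R = 470 Ω
  L: Z = jωL = j·1.854e+04·0.0219 = 0 + j405.9 Ω
  C: Z = 1/(jωC) = -j/(ω·C) = 0 - j539.5 Ω
Step 3 — Series combination: Z_total = R + L + C = 470 - j133.6 Ω = 488.6∠-15.9° Ω.

Z = 470 - j133.6 Ω = 488.6∠-15.9° Ω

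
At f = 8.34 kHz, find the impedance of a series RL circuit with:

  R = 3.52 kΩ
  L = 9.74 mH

Step 1 — Angular frequency: ω = 2π·f = 2π·8340 = 5.24e+04 rad/s.
Step 2 — Component impedances:
  R: Z = R = 3520 Ω
  L: Z = jωL = j·5.24e+04·0.00974 = 0 + j510.4 Ω
Step 3 — Series combination: Z_total = R + L = 3520 + j510.4 Ω = 3557∠8.3° Ω.

Z = 3520 + j510.4 Ω = 3557∠8.3° Ω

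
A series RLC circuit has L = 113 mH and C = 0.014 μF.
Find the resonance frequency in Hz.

Step 1 — Resonance condition Im(Z)=0 gives ω₀ = 1/√(LC).
Step 2 — ω₀ = 1/√(0.113·1.4e-08) = 2.514e+04 rad/s.
Step 3 — f₀ = ω₀/(2π) = 4001 Hz.

f₀ = 4001 Hz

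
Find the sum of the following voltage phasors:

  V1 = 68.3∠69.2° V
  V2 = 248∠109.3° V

Step 1 — Convert each phasor to rectangular form:
  V1 = 68.3·(cos(69.2°) + j·sin(69.2°)) = 24.25 + j63.85 V
  V2 = 248·(cos(109.3°) + j·sin(109.3°)) = -81.97 + j234.1 V
Step 2 — Sum components: V_total = -57.71 + j297.9 V.
Step 3 — Convert to polar: |V_total| = 303.5 V, ∠V_total = 101.0°.

V_total = 303.5∠101.0° V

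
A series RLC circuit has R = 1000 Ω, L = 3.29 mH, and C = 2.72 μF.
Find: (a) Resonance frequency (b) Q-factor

Step 1 — Resonance condition Im(Z)=0 gives ω₀ = 1/√(LC).
Step 2 — ω₀ = 1/√(0.00329·2.72e-06) = 1.057e+04 rad/s.
Step 3 — f₀ = ω₀/(2π) = 1682 Hz.
Step 4 — Series Q: Q = ω₀L/R = 1.057e+04·0.00329/1000 = 0.03478.

(a) f₀ = 1682 Hz  (b) Q = 0.03478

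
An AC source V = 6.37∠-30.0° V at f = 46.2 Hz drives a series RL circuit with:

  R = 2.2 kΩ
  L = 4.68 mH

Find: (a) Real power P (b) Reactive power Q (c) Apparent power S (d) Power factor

Step 1 — Angular frequency: ω = 2π·f = 2π·46.2 = 290.3 rad/s.
Step 2 — Component impedances:
  R: Z = R = 2200 Ω
  L: Z = jωL = j·290.3·0.00468 = 0 + j1.359 Ω
Step 3 — Series combination: Z_total = R + L = 2200 + j1.359 Ω = 2200∠0.0° Ω.
Step 4 — Source phasor: V = 6.37∠-30.0° V = 5.517 - j3.185 V.
Step 5 — Current: I = V / Z = 0.002507 - j0.001449 A = 0.002895∠-30.0° A.
Step 6 — Complex power: S = V·I* = 0.01844 + j1.139e-05 VA.
Step 7 — Real power: P = Re(S) = 0.01844 W.
Step 8 — Reactive power: Q = Im(S) = 1.139e-05 VAR.
Step 9 — Apparent power: |S| = 0.01844 VA.
Step 10 — Power factor: PF = P/|S| = 1 (lagging).

(a) P = 0.01844 W  (b) Q = 1.139e-05 VAR  (c) S = 0.01844 VA  (d) PF = 1 (lagging)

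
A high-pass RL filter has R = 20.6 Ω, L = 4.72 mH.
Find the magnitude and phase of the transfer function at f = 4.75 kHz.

Step 1 — Angular frequency: ω = 2π·4750 = 2.985e+04 rad/s.
Step 2 — Transfer function: H(jω) = jωL/(R + jωL).
Step 3 — Numerator jωL = j·140.9; denominator R + jωL = 20.6 + j140.9.
Step 4 — H = 0.9791 + j0.1432.
Step 5 — Magnitude: |H| = 0.9895 (-0.1 dB); phase: φ = 8.3°.

|H| = 0.9895 (-0.1 dB), φ = 8.3°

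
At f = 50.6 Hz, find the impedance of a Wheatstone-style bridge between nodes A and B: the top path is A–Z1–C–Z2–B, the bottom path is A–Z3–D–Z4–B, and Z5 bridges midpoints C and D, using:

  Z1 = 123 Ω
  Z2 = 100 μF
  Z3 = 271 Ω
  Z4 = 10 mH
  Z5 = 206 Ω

Step 1 — Angular frequency: ω = 2π·f = 2π·50.6 = 317.9 rad/s.
Step 2 — Component impedances:
  Z1: Z = R = 123 Ω
  Z2: Z = 1/(jωC) = -j/(ω·C) = 0 - j31.45 Ω
  Z3: Z = R = 271 Ω
  Z4: Z = jωL = j·317.9·0.01 = 0 + j3.179 Ω
  Z5: Z = R = 206 Ω
Step 3 — Bridge requires nodal analysis (the Z5 bridge couples midpoints C and D, so the two paths cannot be reduced to a simple series/parallel combination). Setting node B to ground and injecting 1 A at node A, the 3-node admittance system at A, C, D solves to V_A = Z_AB = 88.23 - j13.81 Ω = 89.3∠-8.9° Ω.

Z = 88.23 - j13.81 Ω = 89.3∠-8.9° Ω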